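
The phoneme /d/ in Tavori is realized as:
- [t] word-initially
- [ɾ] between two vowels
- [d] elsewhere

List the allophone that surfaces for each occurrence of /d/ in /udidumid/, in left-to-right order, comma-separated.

[ɾ], [ɾ], [d]

Occurrence 1 (position 2): between two vowels → [ɾ].
Occurrence 2 (position 4): between two vowels → [ɾ].
Occurrence 3 (position 8): no conditioning environment matches → elsewhere allophone [d].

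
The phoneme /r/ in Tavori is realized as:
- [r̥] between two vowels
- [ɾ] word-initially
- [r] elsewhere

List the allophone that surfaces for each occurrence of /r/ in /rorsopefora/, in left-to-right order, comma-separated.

[ɾ], [r], [r̥]

Occurrence 1 (position 1): word-initially → [ɾ].
Occurrence 2 (position 3): no conditioning environment matches → elsewhere allophone [r].
Occurrence 3 (position 10): between two vowels → [r̥].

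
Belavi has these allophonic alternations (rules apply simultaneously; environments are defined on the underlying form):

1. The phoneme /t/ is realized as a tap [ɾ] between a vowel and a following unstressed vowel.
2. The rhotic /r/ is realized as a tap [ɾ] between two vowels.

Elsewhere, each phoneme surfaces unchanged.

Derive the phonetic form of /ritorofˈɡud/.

[riɾoɾofˈɡud]

/r/ — word-initial; rule 2 does not apply here → [r].
/i/ (between /r/ and /t/) is unaffected → [i].
/t/ — between /i/ and /o/, between a vowel and a following unstressed vowel — surfaces as [ɾ] (rule 1).
/o/ (between /t/ and /r/) is unaffected → [o].
/r/ meets the environment for rule 2 (between two vowels) → [ɾ].
/o/ — not in any rule's target class → [o].
/f/ stays [f].
/ɡ/ stays [ɡ].
/u/ (between /ɡ/ and /d/): no rule targets it → [u].
/d/ (word-final) is unaffected → [d].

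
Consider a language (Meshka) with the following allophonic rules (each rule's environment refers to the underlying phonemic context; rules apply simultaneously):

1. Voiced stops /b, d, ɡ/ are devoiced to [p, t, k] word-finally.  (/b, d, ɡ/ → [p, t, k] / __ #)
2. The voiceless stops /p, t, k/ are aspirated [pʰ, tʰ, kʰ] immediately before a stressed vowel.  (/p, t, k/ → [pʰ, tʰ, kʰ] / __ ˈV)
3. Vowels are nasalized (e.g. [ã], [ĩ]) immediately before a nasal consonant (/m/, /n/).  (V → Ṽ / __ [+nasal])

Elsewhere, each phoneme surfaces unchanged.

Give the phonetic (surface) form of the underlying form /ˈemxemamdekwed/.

[ˈẽmxẽmãmdekwet]

Rule 3 applies to /e/ (word-initial: before a nasal consonant) → [ẽ].
/m/ stays [m].
/x/ (between /m/ and /e/): no rule targets it → [x].
/e/ (between /x/ and /m/): before a nasal consonant, so rule 3 applies → [ẽ].
/m/ (between /e/ and /a/) is unaffected → [m].
Rule 3 applies to /a/ (between /m/ and /m/: before a nasal consonant) → [ã].
/m/ (between /a/ and /d/): no rule targets it → [m].
/d/ (between /m/ and /e/) fails the environment for rule 1, so it stays [d].
/e/ (between /d/ and /k/) is in the target of rule 3 but the environment (before a nasal consonant) is not met → [e].
/k/ (between /e/ and /w/) is in the target of rule 2 but the environment (immediately before a stressed vowel) is not met → [k].
/w/ stays [w].
/e/ (between /w/ and /d/) is in the target of rule 3 but the environment (before a nasal consonant) is not met → [e].
/d/ (word-final): word-finally, so rule 1 applies → [t].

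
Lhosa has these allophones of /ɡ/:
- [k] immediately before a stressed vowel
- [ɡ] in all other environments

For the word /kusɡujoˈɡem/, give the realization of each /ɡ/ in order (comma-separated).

Occurrence 1 (position 4): no conditioning environment matches → elsewhere allophone [ɡ].
Occurrence 2 (position 8): immediately before a stressed vowel → [k].

[ɡ], [k]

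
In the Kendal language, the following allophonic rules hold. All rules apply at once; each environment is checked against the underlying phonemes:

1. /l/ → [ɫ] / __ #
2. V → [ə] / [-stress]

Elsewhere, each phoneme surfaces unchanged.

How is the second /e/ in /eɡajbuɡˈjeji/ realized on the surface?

/e/ — between /j/ and /j/; rule 2 does not apply here → [e].

[e]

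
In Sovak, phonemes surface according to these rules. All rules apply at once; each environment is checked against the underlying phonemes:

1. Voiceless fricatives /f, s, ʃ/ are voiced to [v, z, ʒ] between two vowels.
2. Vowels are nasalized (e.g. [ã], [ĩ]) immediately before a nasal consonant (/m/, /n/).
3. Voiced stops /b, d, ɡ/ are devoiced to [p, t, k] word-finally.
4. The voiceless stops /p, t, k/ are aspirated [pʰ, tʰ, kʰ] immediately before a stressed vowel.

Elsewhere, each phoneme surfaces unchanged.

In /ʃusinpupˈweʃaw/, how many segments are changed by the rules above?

3

Segments that undergo a rule: /s/ → [z] (rule 1); /i/ → [ĩ] (rule 2); /ʃ/ → [ʒ] (rule 1).
All other segments surface unchanged.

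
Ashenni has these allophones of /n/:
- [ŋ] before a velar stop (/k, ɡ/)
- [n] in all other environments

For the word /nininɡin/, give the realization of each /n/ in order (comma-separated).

Occurrence 1 (position 1): no conditioning environment matches → elsewhere allophone [n].
Occurrence 2 (position 3): no conditioning environment matches → elsewhere allophone [n].
Occurrence 3 (position 5): before a velar stop → [ŋ].
Occurrence 4 (position 8): no conditioning environment matches → elsewhere allophone [n].

[n], [n], [ŋ], [n]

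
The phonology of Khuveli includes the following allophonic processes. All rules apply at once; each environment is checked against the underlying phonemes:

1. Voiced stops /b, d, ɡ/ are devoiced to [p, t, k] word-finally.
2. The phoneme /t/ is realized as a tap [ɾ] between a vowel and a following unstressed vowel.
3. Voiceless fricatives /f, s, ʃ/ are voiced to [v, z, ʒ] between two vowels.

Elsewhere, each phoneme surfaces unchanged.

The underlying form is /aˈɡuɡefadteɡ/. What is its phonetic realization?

/a/ (word-initial): no rule targets it → [a].
/ɡ/ — between /a/ and /u/; rule 1 does not apply here → [ɡ].
/u/ (between /ɡ/ and /ɡ/): no rule targets it → [u].
/ɡ/ (between /u/ and /e/) fails the environment for rule 1, so it stays [ɡ].
/e/ (between /ɡ/ and /f/) is unaffected → [e].
/f/ (between /e/ and /a/) occurs between two vowels → [v] by rule 3.
/a/ (between /f/ and /d/): no rule targets it → [a].
/d/ (between /a/ and /t/) is in the target of rule 1 but the environment (word-finally) is not met → [d].
/t/ (between /d/ and /e/) fails the environment for rule 2, so it stays [t].
/e/ (between /t/ and /ɡ/) is unaffected → [e].
/ɡ/ meets the environment for rule 1 (word-finally) → [k].

[aˈɡuɡevadtek]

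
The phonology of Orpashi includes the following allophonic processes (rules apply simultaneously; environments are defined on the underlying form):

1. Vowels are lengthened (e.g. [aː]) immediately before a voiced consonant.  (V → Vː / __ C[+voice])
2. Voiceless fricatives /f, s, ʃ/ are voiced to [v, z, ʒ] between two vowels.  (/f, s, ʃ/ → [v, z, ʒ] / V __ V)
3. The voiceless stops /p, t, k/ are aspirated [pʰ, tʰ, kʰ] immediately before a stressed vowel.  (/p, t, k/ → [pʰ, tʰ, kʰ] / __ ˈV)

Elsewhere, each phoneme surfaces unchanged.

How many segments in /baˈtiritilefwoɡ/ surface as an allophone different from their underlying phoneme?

4

Segments that undergo a rule: /t/ → [tʰ] (rule 3); /i/ → [iː] (rule 1); /i/ → [iː] (rule 1); /o/ → [oː] (rule 1).
All other segments surface unchanged.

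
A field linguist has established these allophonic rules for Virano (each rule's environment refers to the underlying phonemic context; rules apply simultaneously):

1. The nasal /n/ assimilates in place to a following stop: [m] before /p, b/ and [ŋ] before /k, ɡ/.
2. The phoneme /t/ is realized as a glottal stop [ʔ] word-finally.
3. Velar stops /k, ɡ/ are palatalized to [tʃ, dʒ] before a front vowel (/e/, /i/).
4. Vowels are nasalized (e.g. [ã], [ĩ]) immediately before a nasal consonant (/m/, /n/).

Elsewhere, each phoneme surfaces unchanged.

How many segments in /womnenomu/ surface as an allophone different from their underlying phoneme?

3

Segments that undergo a rule: /o/ → [õ] (rule 4); /e/ → [ẽ] (rule 4); /o/ → [õ] (rule 4).
All other segments surface unchanged.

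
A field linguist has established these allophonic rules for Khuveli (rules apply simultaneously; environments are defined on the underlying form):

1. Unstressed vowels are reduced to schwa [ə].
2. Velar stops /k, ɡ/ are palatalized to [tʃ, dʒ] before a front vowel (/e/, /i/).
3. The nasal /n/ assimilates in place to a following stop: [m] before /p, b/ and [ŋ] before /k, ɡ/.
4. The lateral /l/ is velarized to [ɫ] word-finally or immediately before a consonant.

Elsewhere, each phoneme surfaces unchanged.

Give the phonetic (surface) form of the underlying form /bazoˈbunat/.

[bəzəˈbunət]

/b/ stays [b].
/a/ (between /b/ and /z/): in an unstressed syllable, so rule 1 applies → [ə].
/z/ (between /a/ and /o/) is unaffected → [z].
/o/ meets the environment for rule 1 (in an unstressed syllable) → [ə].
/b/ (between /o/ and /u/): no rule targets it → [b].
/u/ — between /b/ and /n/; rule 1 does not apply here → [u].
/n/ (between /u/ and /a/) is in the target of rule 3 but the environment (before a labial or velar stop) is not met → [n].
Rule 1 applies to /a/ (between /n/ and /t/: in an unstressed syllable) → [ə].
/t/ (word-final) is unaffected → [t].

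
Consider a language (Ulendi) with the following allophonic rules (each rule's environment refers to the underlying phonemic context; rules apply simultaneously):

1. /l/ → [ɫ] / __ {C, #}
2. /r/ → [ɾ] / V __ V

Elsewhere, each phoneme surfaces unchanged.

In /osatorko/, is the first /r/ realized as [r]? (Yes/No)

/r/ — between /o/ and /k/; rule 2 does not apply here → [r].
The actual realization is [r], which matches [r].

Yes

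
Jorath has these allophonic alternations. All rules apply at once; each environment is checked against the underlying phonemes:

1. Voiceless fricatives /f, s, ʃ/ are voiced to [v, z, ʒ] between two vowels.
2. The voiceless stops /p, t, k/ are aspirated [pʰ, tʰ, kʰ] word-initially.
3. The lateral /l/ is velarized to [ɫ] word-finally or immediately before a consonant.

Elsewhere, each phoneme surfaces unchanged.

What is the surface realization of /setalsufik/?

/s/ (word-initial) is in the target of rule 1 but the environment (between two vowels) is not met → [s].
/e/ (between /s/ and /t/): no rule targets it → [e].
/t/ (between /e/ and /a/) fails the environment for rule 2, so it stays [t].
/a/ (between /t/ and /l/): no rule targets it → [a].
/l/ (between /a/ and /s/): word-finally or immediately before a consonant, so rule 3 applies → [ɫ].
/s/ (between /l/ and /u/) is in the target of rule 1 but the environment (between two vowels) is not met → [s].
/u/ (between /s/ and /f/) is unaffected → [u].
/f/ (between /u/ and /i/) occurs between two vowels → [v] by rule 1.
/i/ (between /f/ and /k/) is unaffected → [i].
/k/ (word-final) fails the environment for rule 2, so it stays [k].

[setaɫsuvik]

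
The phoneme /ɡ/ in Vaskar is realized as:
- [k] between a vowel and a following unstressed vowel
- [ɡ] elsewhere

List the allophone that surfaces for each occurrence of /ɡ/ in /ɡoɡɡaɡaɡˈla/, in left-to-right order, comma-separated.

[ɡ], [ɡ], [ɡ], [k], [ɡ]

Occurrence 1 (position 1): no conditioning environment matches → elsewhere allophone [ɡ].
Occurrence 2 (position 3): no conditioning environment matches → elsewhere allophone [ɡ].
Occurrence 3 (position 4): no conditioning environment matches → elsewhere allophone [ɡ].
Occurrence 4 (position 6): between a vowel and a following unstressed vowel → [k].
Occurrence 5 (position 8): no conditioning environment matches → elsewhere allophone [ɡ].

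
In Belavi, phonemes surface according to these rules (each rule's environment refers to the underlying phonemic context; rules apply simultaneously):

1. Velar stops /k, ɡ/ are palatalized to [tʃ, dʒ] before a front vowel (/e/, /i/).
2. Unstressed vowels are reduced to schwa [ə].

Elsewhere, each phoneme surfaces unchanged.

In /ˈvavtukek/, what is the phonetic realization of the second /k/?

[k]

/k/ (word-final) is in the target of rule 1 but the environment (before a front vowel) is not met → [k].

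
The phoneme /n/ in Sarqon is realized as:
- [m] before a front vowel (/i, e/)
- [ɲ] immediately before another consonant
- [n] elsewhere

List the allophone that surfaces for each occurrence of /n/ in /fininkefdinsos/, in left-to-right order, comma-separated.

[m], [ɲ], [ɲ]

Occurrence 1 (position 3): before a front vowel (/i, e/) → [m].
Occurrence 2 (position 5): immediately before another consonant → [ɲ].
Occurrence 3 (position 11): immediately before another consonant → [ɲ].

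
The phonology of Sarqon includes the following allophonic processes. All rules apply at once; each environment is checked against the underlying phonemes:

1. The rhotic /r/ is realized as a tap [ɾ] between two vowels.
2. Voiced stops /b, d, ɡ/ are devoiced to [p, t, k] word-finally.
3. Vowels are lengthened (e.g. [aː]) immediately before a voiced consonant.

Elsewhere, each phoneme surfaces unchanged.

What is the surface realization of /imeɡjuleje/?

/i/ (word-initial) occurs before a voiced consonant → [iː] by rule 3.
/m/ (between /i/ and /e/) is unaffected → [m].
/e/ meets the environment for rule 3 (before a voiced consonant) → [eː].
/ɡ/ — between /e/ and /j/; rule 2 does not apply here → [ɡ].
/j/ (between /ɡ/ and /u/) is unaffected → [j].
/u/ (between /j/ and /l/): before a voiced consonant, so rule 3 applies → [uː].
/l/ (between /u/ and /e/): no rule targets it → [l].
/e/ meets the environment for rule 3 (before a voiced consonant) → [eː].
/j/ (between /e/ and /e/): no rule targets it → [j].
/e/ (word-final) is in the target of rule 3 but the environment (before a voiced consonant) is not met → [e].

[iːmeːɡjuːleːje]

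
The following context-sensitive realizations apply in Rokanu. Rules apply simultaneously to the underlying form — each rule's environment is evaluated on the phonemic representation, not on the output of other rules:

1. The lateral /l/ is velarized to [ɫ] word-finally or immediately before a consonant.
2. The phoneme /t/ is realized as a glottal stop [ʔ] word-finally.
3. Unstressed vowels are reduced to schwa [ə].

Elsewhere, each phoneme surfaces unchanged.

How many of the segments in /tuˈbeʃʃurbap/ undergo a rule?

3

Segments that undergo a rule: /u/ → [ə] (rule 3); /u/ → [ə] (rule 3); /a/ → [ə] (rule 3).
All other segments surface unchanged.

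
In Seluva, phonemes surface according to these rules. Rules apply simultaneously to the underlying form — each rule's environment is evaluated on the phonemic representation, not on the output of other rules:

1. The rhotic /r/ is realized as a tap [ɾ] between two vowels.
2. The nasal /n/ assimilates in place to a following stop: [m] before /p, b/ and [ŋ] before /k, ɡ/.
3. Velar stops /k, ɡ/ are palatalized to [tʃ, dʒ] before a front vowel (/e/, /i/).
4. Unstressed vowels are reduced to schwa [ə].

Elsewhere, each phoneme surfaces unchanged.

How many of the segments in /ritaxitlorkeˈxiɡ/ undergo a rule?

6

Segments that undergo a rule: /i/ → [ə] (rule 4); /a/ → [ə] (rule 4); /i/ → [ə] (rule 4); /o/ → [ə] (rule 4); /k/ → [tʃ] (rule 3); /e/ → [ə] (rule 4).
All other segments surface unchanged.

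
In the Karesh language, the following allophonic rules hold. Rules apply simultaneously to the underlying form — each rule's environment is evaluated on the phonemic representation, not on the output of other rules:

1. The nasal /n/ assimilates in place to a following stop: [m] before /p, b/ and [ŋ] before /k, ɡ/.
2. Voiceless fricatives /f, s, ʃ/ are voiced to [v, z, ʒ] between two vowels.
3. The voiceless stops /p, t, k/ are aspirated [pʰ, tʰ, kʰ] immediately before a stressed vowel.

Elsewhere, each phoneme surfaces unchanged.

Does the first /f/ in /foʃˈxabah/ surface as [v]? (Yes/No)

/f/ (word-initial) fails the environment for rule 2, so it stays [f].
The actual realization is [f], not [v].

No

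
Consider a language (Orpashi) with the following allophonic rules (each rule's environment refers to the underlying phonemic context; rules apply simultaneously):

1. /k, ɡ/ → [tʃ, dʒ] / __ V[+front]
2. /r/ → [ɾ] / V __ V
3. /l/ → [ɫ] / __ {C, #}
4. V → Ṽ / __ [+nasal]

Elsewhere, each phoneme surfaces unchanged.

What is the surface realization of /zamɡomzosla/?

/z/ — not in any rule's target class → [z].
/a/ — between /z/ and /m/, before a nasal consonant — surfaces as [ã] (rule 4).
/m/ — not in any rule's target class → [m].
/ɡ/ — between /m/ and /o/; rule 1 does not apply here → [ɡ].
/o/ — between /ɡ/ and /m/, before a nasal consonant — surfaces as [õ] (rule 4).
/m/ (between /o/ and /z/) is unaffected → [m].
/z/ — not in any rule's target class → [z].
/o/ (between /z/ and /s/): rule 4 targets it, but not before a nasal consonant → unchanged [o].
/s/ (between /o/ and /l/) is unaffected → [s].
/l/ (between /s/ and /a/) is in the target of rule 3 but the environment (word-finally or immediately before a consonant) is not met → [l].
/a/ — word-final; rule 4 does not apply here → [a].

[zãmɡõmzosla]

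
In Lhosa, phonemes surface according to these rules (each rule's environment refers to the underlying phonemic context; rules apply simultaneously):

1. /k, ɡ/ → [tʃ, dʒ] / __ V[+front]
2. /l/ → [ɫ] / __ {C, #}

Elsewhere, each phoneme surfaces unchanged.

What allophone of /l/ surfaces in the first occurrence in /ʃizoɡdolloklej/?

/l/ — between /o/ and /l/, word-finally or immediately before a consonant — surfaces as [ɫ] (rule 2).

[ɫ]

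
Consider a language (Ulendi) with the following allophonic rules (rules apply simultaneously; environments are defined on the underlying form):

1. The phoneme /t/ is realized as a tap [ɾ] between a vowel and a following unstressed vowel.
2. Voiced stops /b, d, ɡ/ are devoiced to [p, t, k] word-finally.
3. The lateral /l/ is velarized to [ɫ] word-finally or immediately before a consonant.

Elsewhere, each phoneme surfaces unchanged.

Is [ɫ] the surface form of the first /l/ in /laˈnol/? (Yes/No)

No

/l/ (word-initial) fails the environment for rule 3, so it stays [l].
The actual realization is [l], not [ɫ].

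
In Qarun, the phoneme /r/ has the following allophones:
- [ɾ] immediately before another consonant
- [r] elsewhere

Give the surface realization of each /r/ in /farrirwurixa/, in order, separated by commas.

[ɾ], [r], [ɾ], [r]

Occurrence 1 (position 3): immediately before another consonant → [ɾ].
Occurrence 2 (position 4): no conditioning environment matches → elsewhere allophone [r].
Occurrence 3 (position 6): immediately before another consonant → [ɾ].
Occurrence 4 (position 9): no conditioning environment matches → elsewhere allophone [r].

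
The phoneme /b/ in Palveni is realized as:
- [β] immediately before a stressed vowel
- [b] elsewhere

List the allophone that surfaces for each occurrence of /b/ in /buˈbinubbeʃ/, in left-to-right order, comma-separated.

Occurrence 1 (position 1): no conditioning environment matches → elsewhere allophone [b].
Occurrence 2 (position 3): immediately before a stressed vowel → [β].
Occurrence 3 (position 7): no conditioning environment matches → elsewhere allophone [b].
Occurrence 4 (position 8): no conditioning environment matches → elsewhere allophone [b].

[b], [β], [b], [b]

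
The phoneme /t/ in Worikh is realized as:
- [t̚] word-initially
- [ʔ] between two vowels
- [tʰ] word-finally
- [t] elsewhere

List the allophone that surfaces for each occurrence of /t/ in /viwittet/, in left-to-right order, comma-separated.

Occurrence 1 (position 5): no conditioning environment matches → elsewhere allophone [t].
Occurrence 2 (position 6): no conditioning environment matches → elsewhere allophone [t].
Occurrence 3 (position 8): word-finally → [tʰ].

[t], [t], [tʰ]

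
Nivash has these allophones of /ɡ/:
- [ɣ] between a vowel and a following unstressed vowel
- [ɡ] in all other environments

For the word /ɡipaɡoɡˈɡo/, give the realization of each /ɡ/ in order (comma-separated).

Occurrence 1 (position 1): no conditioning environment matches → elsewhere allophone [ɡ].
Occurrence 2 (position 5): between a vowel and a following unstressed vowel → [ɣ].
Occurrence 3 (position 7): no conditioning environment matches → elsewhere allophone [ɡ].
Occurrence 4 (position 8): no conditioning environment matches → elsewhere allophone [ɡ].

[ɡ], [ɣ], [ɡ], [ɡ]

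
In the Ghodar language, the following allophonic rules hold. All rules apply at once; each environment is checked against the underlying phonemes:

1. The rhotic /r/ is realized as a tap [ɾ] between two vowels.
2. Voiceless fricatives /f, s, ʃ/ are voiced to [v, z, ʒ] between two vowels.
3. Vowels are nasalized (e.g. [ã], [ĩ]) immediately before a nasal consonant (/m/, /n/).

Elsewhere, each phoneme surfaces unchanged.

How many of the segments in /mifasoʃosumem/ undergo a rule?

6

Segments that undergo a rule: /f/ → [v] (rule 2); /s/ → [z] (rule 2); /ʃ/ → [ʒ] (rule 2); /s/ → [z] (rule 2); /u/ → [ũ] (rule 3); /e/ → [ẽ] (rule 3).
All other segments surface unchanged.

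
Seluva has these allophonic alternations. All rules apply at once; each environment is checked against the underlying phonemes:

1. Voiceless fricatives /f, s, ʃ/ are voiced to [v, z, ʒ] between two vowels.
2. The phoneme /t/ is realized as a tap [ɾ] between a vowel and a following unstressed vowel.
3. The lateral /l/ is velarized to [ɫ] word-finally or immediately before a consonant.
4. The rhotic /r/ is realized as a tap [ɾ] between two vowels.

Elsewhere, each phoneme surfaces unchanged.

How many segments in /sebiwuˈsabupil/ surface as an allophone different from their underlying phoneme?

Segments that undergo a rule: /s/ → [z] (rule 1); /l/ → [ɫ] (rule 3).
All other segments surface unchanged.

2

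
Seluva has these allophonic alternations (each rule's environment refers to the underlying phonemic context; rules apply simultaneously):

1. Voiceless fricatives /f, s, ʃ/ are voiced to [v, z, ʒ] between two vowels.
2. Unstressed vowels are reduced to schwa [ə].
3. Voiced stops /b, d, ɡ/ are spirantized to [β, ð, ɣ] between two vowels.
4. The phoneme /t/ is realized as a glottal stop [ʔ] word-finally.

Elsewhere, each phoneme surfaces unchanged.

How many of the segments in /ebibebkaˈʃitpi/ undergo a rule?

8

Segments that undergo a rule: /e/ → [ə] (rule 2); /b/ → [β] (rule 3); /i/ → [ə] (rule 2); /b/ → [β] (rule 3); /e/ → [ə] (rule 2); /a/ → [ə] (rule 2); /ʃ/ → [ʒ] (rule 1); /i/ → [ə] (rule 2).
All other segments surface unchanged.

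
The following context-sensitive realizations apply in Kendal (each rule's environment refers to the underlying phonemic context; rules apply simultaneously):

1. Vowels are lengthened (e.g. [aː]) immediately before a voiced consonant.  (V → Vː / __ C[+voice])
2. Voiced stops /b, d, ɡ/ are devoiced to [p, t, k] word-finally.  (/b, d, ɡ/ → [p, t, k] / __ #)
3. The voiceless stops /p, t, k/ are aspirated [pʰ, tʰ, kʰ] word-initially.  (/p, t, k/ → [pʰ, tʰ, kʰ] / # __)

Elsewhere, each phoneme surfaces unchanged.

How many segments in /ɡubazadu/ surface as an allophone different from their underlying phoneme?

3

Segments that undergo a rule: /u/ → [uː] (rule 1); /a/ → [aː] (rule 1); /a/ → [aː] (rule 1).
All other segments surface unchanged.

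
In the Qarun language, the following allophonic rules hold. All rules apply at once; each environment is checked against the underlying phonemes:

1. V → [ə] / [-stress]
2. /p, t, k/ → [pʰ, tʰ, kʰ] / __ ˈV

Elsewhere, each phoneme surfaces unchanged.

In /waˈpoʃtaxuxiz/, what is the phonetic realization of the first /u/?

/u/ meets the environment for rule 1 (in an unstressed syllable) → [ə].

[ə]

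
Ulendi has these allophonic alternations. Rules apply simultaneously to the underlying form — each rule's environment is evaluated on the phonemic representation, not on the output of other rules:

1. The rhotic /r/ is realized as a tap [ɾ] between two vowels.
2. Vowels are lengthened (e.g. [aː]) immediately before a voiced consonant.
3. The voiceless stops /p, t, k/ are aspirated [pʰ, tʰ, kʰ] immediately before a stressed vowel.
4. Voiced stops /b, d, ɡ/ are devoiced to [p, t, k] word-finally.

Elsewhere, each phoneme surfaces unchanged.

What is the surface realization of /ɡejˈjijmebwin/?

/ɡ/ (word-initial): rule 4 targets it, but not word-finally → unchanged [ɡ].
/e/ meets the environment for rule 2 (before a voiced consonant) → [eː].
/j/ stays [j].
/j/ (between /j/ and /i/): no rule targets it → [j].
/i/ (between /j/ and /j/) occurs before a voiced consonant → [iː] by rule 2.
/j/ (between /i/ and /m/): no rule targets it → [j].
/m/ (between /j/ and /e/): no rule targets it → [m].
/e/ (between /m/ and /b/) occurs before a voiced consonant → [eː] by rule 2.
/b/ (between /e/ and /w/): rule 4 targets it, but not word-finally → unchanged [b].
/w/ — not in any rule's target class → [w].
/i/ meets the environment for rule 2 (before a voiced consonant) → [iː].
/n/ (word-final) is unaffected → [n].

[ɡeːjˈjiːjmeːbwiːn]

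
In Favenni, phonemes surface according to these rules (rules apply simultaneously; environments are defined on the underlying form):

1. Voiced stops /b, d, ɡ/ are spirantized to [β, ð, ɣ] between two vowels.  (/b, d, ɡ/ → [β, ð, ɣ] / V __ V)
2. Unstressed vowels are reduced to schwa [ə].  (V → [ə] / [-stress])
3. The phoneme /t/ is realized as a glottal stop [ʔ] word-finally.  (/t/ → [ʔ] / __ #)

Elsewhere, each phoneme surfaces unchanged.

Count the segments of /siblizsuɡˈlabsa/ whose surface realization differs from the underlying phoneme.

Segments that undergo a rule: /i/ → [ə] (rule 2); /i/ → [ə] (rule 2); /u/ → [ə] (rule 2); /a/ → [ə] (rule 2).
All other segments surface unchanged.

4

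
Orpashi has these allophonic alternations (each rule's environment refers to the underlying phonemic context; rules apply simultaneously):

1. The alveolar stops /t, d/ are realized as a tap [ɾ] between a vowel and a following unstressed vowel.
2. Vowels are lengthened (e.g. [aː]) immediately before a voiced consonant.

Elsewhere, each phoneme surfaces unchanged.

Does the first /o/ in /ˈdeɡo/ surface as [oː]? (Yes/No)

No

/o/ (word-final) fails the environment for rule 2, so it stays [o].
The actual realization is [o], not [oː].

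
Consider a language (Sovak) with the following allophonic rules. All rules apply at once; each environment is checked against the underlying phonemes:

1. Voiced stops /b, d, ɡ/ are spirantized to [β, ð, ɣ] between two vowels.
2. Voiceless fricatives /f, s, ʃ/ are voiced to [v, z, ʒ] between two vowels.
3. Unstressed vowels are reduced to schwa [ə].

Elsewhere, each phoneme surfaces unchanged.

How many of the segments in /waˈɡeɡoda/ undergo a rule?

6

Segments that undergo a rule: /a/ → [ə] (rule 3); /ɡ/ → [ɣ] (rule 1); /ɡ/ → [ɣ] (rule 1); /o/ → [ə] (rule 3); /d/ → [ð] (rule 1); /a/ → [ə] (rule 3).
All other segments surface unchanged.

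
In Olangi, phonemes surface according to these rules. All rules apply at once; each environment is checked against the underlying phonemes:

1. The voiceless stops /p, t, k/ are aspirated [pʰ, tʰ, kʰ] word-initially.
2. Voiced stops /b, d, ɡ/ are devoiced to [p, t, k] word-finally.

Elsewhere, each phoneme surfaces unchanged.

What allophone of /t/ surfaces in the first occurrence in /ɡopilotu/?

/t/ (between /o/ and /u/) is in the target of rule 1 but the environment (word-initially) is not met → [t].

[t]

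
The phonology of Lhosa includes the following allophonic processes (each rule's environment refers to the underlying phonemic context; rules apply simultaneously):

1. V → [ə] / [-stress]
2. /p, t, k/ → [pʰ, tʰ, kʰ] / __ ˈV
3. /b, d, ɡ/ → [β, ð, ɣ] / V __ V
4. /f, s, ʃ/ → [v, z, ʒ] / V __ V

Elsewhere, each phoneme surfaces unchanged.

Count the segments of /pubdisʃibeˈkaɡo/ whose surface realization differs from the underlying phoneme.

8

Segments that undergo a rule: /u/ → [ə] (rule 1); /i/ → [ə] (rule 1); /i/ → [ə] (rule 1); /b/ → [β] (rule 3); /e/ → [ə] (rule 1); /k/ → [kʰ] (rule 2); /ɡ/ → [ɣ] (rule 3); /o/ → [ə] (rule 1).
All other segments surface unchanged.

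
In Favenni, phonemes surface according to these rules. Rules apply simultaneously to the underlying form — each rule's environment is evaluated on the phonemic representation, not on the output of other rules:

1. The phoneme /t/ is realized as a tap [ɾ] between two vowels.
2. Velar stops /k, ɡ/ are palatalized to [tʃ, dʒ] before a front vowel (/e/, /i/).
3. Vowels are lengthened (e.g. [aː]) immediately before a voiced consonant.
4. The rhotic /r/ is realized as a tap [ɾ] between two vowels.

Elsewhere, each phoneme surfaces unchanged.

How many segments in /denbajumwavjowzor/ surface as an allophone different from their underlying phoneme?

6

Segments that undergo a rule: /e/ → [eː] (rule 3); /a/ → [aː] (rule 3); /u/ → [uː] (rule 3); /a/ → [aː] (rule 3); /o/ → [oː] (rule 3); /o/ → [oː] (rule 3).
All other segments surface unchanged.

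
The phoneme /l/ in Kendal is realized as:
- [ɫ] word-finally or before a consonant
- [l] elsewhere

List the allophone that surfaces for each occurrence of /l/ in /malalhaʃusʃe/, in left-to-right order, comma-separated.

[l], [ɫ]

Occurrence 1 (position 3): no conditioning environment matches → elsewhere allophone [l].
Occurrence 2 (position 5): word-finally or before a consonant → [ɫ].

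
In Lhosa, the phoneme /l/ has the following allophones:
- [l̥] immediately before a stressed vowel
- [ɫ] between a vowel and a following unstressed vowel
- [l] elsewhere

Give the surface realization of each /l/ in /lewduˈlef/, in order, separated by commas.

[l], [l̥]

Occurrence 1 (position 1): no conditioning environment matches → elsewhere allophone [l].
Occurrence 2 (position 6): immediately before a stressed vowel → [l̥].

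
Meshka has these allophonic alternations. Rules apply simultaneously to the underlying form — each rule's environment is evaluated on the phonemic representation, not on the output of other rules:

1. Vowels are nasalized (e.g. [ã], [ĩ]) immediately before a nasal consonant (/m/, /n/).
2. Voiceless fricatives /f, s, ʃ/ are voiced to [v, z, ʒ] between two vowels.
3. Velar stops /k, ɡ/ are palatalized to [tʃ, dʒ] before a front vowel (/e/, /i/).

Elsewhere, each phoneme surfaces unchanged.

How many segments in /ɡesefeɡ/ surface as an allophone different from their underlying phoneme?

3

Segments that undergo a rule: /ɡ/ → [dʒ] (rule 3); /s/ → [z] (rule 2); /f/ → [v] (rule 2).
All other segments surface unchanged.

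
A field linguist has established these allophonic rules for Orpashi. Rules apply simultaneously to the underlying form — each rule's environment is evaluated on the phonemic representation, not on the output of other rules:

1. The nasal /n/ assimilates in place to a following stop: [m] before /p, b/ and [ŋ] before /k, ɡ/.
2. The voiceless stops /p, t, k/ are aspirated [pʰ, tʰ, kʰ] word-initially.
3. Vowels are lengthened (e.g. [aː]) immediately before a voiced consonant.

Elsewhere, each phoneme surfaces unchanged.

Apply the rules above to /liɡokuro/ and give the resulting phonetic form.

/i/ meets the environment for rule 3 (before a voiced consonant) → [iː].
/o/ — between /ɡ/ and /k/; rule 3 does not apply here → [o].
/k/ (between /o/ and /u/) fails the environment for rule 2, so it stays [k].
/u/ (between /k/ and /r/) occurs before a voiced consonant → [uː] by rule 3.
/o/ — word-final; rule 3 does not apply here → [o].

[liːɡokuːro]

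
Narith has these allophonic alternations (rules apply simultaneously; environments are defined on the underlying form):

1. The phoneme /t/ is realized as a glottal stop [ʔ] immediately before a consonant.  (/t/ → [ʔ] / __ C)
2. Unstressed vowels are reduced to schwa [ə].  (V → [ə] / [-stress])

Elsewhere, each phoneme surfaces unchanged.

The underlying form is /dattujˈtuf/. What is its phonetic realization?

[dəʔtəjˈtuf]

/d/ (word-initial): no rule targets it → [d].
/a/ (between /d/ and /t/): in an unstressed syllable, so rule 2 applies → [ə].
/t/ meets the environment for rule 1 (immediately before a consonant) → [ʔ].
/t/ — between /t/ and /u/; rule 1 does not apply here → [t].
/u/ (between /t/ and /j/): in an unstressed syllable, so rule 2 applies → [ə].
/j/ (between /u/ and /t/): no rule targets it → [j].
/t/ (between /j/ and /u/) is in the target of rule 1 but the environment (immediately before a consonant) is not met → [t].
/u/ — between /t/ and /f/; rule 2 does not apply here → [u].
/f/ (word-final): no rule targets it → [f].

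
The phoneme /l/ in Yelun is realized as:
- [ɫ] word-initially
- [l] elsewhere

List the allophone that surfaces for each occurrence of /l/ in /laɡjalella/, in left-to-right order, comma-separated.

Occurrence 1 (position 1): word-initially → [ɫ].
Occurrence 2 (position 6): no conditioning environment matches → elsewhere allophone [l].
Occurrence 3 (position 8): no conditioning environment matches → elsewhere allophone [l].
Occurrence 4 (position 9): no conditioning environment matches → elsewhere allophone [l].

[ɫ], [l], [l], [l]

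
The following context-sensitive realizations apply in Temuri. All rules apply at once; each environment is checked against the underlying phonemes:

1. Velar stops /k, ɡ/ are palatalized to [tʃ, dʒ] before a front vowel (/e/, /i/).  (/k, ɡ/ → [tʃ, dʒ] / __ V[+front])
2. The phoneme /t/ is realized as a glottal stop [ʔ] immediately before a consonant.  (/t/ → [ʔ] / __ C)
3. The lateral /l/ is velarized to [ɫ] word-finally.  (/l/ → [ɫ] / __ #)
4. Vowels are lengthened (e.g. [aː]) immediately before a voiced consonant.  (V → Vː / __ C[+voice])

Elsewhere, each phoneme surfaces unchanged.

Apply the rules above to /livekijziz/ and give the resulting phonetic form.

[liːvetʃiːjziːz]

/l/ — word-initial; rule 3 does not apply here → [l].
/i/ (between /l/ and /v/): before a voiced consonant, so rule 4 applies → [iː].
/v/ stays [v].
/e/ (between /v/ and /k/) fails the environment for rule 4, so it stays [e].
/k/ (between /e/ and /i/): before a front vowel, so rule 1 applies → [tʃ].
Rule 4 applies to /i/ (between /k/ and /j/: before a voiced consonant) → [iː].
/j/ (between /i/ and /z/): no rule targets it → [j].
/z/ (between /j/ and /i/): no rule targets it → [z].
Rule 4 applies to /i/ (between /z/ and /z/: before a voiced consonant) → [iː].
/z/ (word-final): no rule targets it → [z].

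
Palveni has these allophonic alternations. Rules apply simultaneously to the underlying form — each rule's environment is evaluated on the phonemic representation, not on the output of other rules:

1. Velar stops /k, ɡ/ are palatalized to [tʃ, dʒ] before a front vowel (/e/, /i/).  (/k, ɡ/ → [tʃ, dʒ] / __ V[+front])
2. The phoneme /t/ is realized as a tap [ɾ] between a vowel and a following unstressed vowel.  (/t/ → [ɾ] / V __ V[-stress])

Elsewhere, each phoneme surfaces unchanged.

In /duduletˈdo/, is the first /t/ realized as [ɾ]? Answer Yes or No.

/t/ (between /e/ and /d/): rule 2 targets it, but not between a vowel and a following unstressed vowel → unchanged [t].
The actual realization is [t], not [ɾ].

No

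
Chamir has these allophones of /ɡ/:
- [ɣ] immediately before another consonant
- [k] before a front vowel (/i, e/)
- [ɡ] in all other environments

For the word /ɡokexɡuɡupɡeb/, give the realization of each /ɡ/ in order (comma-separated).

[ɡ], [ɡ], [ɡ], [k]

Occurrence 1 (position 1): no conditioning environment matches → elsewhere allophone [ɡ].
Occurrence 2 (position 6): no conditioning environment matches → elsewhere allophone [ɡ].
Occurrence 3 (position 8): no conditioning environment matches → elsewhere allophone [ɡ].
Occurrence 4 (position 11): before a front vowel (/i, e/) → [k].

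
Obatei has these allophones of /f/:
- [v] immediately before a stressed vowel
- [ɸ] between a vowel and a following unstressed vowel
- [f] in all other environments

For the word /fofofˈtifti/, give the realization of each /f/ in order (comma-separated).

[f], [ɸ], [f], [f]

Occurrence 1 (position 1): no conditioning environment matches → elsewhere allophone [f].
Occurrence 2 (position 3): between a vowel and a following unstressed vowel → [ɸ].
Occurrence 3 (position 5): no conditioning environment matches → elsewhere allophone [f].
Occurrence 4 (position 8): no conditioning environment matches → elsewhere allophone [f].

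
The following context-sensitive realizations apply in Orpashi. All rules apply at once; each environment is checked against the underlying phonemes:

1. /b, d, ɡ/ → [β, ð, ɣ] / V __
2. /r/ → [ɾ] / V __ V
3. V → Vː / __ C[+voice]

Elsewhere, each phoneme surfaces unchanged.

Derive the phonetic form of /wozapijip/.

/w/ stays [w].
/o/ meets the environment for rule 3 (before a voiced consonant) → [oː].
/z/ stays [z].
/a/ (between /z/ and /p/): rule 3 targets it, but not before a voiced consonant → unchanged [a].
/p/ stays [p].
/i/ meets the environment for rule 3 (before a voiced consonant) → [iː].
/j/ stays [j].
/i/ (between /j/ and /p/) fails the environment for rule 3, so it stays [i].
/p/ (word-final) is unaffected → [p].

[woːzapiːjip]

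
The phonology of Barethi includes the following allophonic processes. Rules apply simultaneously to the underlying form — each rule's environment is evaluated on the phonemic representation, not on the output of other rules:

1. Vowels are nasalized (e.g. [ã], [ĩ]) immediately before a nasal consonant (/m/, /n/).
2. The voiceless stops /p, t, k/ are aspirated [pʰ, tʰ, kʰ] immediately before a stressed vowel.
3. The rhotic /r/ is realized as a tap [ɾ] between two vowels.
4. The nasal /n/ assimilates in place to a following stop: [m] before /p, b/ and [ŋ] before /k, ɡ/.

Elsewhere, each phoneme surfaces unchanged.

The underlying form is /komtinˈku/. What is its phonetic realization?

[kõmtĩŋˈkʰu]

/k/ (word-initial) is in the target of rule 2 but the environment (immediately before a stressed vowel) is not met → [k].
Rule 1 applies to /o/ (between /k/ and /m/: before a nasal consonant) → [õ].
/m/ (between /o/ and /t/) is unaffected → [m].
/t/ (between /m/ and /i/) fails the environment for rule 2, so it stays [t].
/i/ (between /t/ and /n/): before a nasal consonant, so rule 1 applies → [ĩ].
/n/ (between /i/ and /k/): before a labial or velar stop, so rule 4 applies → [ŋ].
Rule 2 applies to /k/ (between /n/ and /u/: immediately before a stressed vowel) → [kʰ].
/u/ (word-final) is in the target of rule 1 but the environment (before a nasal consonant) is not met → [u].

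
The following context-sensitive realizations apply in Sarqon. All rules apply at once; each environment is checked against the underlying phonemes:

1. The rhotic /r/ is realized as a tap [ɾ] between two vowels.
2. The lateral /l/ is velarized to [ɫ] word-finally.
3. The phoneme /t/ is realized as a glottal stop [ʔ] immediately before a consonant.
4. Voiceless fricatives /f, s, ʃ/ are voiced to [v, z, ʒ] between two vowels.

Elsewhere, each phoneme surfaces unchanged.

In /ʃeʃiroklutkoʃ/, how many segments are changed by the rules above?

Segments that undergo a rule: /ʃ/ → [ʒ] (rule 4); /r/ → [ɾ] (rule 1); /t/ → [ʔ] (rule 3).
All other segments surface unchanged.

3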